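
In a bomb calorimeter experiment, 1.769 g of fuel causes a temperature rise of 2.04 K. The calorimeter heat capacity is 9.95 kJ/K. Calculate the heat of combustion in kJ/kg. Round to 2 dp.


Hc = C_cal * delta_T / m_fuel
Q_released = 9.95 * 2.04 = 20.2980 kJ
m_fuel = 1.769 g = 1.769/1000 kg = 0.001769 kg
Hc = 20.2980 / 0.001769 = 11474.28 kJ/kg


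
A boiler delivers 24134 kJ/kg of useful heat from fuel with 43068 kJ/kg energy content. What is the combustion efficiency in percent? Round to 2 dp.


Efficiency = (Q_useful / Q_fuel) * 100
Efficiency = (24134 / 43068) * 100
Efficiency = 0.5604 * 100 = 56.04%


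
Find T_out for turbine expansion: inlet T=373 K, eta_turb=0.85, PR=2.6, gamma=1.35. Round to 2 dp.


T_out = T_in * (1 - eta * (1 - PR^(-(gamma-1)/gamma)))
Exponent = -(1.35-1)/1.35 = -0.25925926
PR^exp = 2.6^(-0.25925926) = 0.78057442
Factor = 1 - 0.85*(1 - 0.78057442) = 0.81348826
T_out = 373 * 0.81348826 = 303.43 K


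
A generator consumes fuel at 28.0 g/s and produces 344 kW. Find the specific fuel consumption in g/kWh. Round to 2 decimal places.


SFC = (mf / BP) * 3600
Rate = 28.0 / 344 = 0.081395 g/(s*kW)
SFC = 0.081395 * 3600 = 293.02 g/kWh


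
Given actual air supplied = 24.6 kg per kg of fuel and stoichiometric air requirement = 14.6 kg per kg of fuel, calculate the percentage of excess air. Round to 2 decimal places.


Excess air = actual - stoichiometric = 24.6 - 14.6 = 10.00 kg/kg fuel
Excess air % = (excess / stoich) * 100 = (10.00 / 14.6) * 100 = 68.49%


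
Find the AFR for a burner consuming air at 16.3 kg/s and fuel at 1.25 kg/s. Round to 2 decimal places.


AFR = m_air / m_fuel
AFR = 16.3 / 1.25 = 13.04


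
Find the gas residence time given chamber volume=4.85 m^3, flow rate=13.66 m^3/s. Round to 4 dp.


tau = V / Q_flow
tau = 4.85 / 13.66 = 0.3551 s


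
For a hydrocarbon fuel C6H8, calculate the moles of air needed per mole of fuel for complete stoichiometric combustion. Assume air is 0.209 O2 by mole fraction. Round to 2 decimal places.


Balanced combustion: C6H8 + 8 O2 -> 6 CO2 + 4 H2O
O2 needed = C + H/4 = 6 + 8/4 = 8.00 moles
Air moles = O2 / 0.209 = 8.00 / 0.209 = 38.28 moles air


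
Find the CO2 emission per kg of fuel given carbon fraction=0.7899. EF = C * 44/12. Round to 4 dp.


EF = C_frac * (M_CO2 / M_C)
EF = 0.7899 * (44/12)
EF = 0.7899 * 3.666667 = 2.8963 kg_CO2/kg_fuel


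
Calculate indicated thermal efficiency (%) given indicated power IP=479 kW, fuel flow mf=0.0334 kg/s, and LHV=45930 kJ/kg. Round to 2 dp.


eta_ith = (IP / (mf * LHV)) * 100
Denominator = 0.0334 * 45930 = 1534.0620 kW
eta_ith = (479 / 1534.0620) * 100 = 31.22%


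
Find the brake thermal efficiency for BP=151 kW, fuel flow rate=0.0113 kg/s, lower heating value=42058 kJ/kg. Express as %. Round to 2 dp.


eta_BTE = (BP / (mf * LHV)) * 100
Denominator = 0.0113 * 42058 = 475.2554 kW
eta_BTE = (151 / 475.2554) * 100 = 31.77%


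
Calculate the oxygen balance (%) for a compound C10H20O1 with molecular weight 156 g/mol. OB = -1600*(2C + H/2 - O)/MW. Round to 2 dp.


OB = -1600 * (2C + H/2 - O) / MW
Inner = 2*10 + 20/2 - 1 = 29.00
OB = -1600 * 29.00 / 156 = -297.44%


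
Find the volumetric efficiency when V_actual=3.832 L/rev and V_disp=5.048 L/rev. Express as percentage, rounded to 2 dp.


eta_v = (V_actual / V_disp) * 100
Ratio = 3.832 / 5.048 = 0.7591
eta_v = 0.7591 * 100 = 75.91%


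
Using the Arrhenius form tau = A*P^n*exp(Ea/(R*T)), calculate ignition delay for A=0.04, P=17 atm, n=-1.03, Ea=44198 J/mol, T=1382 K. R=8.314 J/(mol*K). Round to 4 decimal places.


tau = A * P^n * exp(Ea/(R*T))
P^n = 17^(-1.03) = 0.05403033
Ea/(R*T) = 44198/(8.314*1382) = 3.846667
exp(Ea/(R*T)) = 46.836681
tau = 0.04 * 0.05403033 * 46.836681 = 0.1012 ms


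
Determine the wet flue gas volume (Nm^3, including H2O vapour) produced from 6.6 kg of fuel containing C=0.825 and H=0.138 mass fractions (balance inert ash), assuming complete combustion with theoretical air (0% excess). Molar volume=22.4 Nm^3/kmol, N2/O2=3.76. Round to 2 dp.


Per kg fuel: CO2 = (C/12 kmol)*22.4 = (0.825/12)*22.4 = 1.54000 Nm^3
Per kg fuel: H2O = (H/2 kmol)*22.4 = (0.138/2)*22.4 = 1.54560 Nm^3
O2 needed per kg fuel = C/12 + H/4 = 0.825/12 + 0.138/4 = 0.10325000 kmol
Per kg fuel: N2 = O2*3.76*22.4 = 0.10325000*3.76*22.4 = 8.69613 Nm^3
Total per kg = 1.54000 + 1.54560 + 8.69613 = 11.78173 Nm^3
Total = 11.78173 * 6.6 = 77.76 Nm^3


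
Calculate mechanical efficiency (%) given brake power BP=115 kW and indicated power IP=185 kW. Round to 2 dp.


eta_mech = (BP / IP) * 100
Ratio = 115 / 185 = 0.6216
eta_mech = 0.6216 * 100 = 62.16%


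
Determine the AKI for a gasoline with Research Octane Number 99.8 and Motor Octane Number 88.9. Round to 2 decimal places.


AKI = (RON + MON) / 2
AKI = (99.8 + 88.9) / 2
AKI = 188.7 / 2 = 94.35


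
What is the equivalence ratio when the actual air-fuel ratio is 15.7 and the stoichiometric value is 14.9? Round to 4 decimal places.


phi = AFR_stoich / AFR_actual
phi = 14.9 / 15.7 = 0.9490


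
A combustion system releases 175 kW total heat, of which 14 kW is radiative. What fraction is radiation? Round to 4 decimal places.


f_rad = Q_rad / Q_total
f_rad = 14 / 175 = 0.0800


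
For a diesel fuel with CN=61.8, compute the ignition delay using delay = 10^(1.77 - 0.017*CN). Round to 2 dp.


delay = 10^(1.77 - 0.017*CN)
Exponent = 1.77 - 0.017*61.8 = 0.7194
delay = 10^0.7194 = 5.24 ms


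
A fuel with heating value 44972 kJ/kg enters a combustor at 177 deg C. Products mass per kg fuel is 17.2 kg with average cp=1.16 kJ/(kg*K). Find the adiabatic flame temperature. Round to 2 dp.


T_ad = T_in + Hc / (m_p * cp)
Denominator = 17.2 * 1.16 = 19.9520
Temperature rise = 44972 / 19.9520 = 2254.01 K
T_ad = 177 + 2254.01 = 2431.01 deg C


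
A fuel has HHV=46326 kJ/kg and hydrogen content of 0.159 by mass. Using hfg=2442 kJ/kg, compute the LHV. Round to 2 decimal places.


LHV = HHV - hfg * 9 * H
Water correction = 2442 * 9 * 0.159 = 3494.502 kJ/kg
LHV = 46326 - 3494.502 = 42831.50 kJ/kg


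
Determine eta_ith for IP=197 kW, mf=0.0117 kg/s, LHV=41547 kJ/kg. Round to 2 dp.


eta_ith = (IP / (mf * LHV)) * 100
Denominator = 0.0117 * 41547 = 486.0999 kW
eta_ith = (197 / 486.0999) * 100 = 40.53%


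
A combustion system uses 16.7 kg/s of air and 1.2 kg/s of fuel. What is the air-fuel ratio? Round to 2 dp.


AFR = m_air / m_fuel
AFR = 16.7 / 1.2 = 13.92


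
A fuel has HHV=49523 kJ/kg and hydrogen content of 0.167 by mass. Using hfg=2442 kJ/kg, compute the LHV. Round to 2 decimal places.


LHV = HHV - hfg * 9 * H
Water correction = 2442 * 9 * 0.167 = 3670.326 kJ/kg
LHV = 49523 - 3670.326 = 45852.67 kJ/kg


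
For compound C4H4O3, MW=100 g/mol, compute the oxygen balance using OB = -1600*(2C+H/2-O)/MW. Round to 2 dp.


OB = -1600 * (2C + H/2 - O) / MW
Inner = 2*4 + 4/2 - 3 = 7.00
OB = -1600 * 7.00 / 100 = -112.00%


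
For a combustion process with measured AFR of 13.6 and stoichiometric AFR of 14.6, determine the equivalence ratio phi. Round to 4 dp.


phi = AFR_stoich / AFR_actual
phi = 14.6 / 13.6 = 1.0735


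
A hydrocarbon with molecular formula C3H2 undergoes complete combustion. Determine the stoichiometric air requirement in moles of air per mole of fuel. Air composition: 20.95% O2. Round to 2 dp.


Balanced combustion: C3H2 + 3.5 O2 -> 3 CO2 + 1 H2O
O2 needed = C + H/4 = 3 + 2/4 = 3.50 moles
Air moles = O2 / 0.2095 = 3.50 / 0.2095 = 16.71 moles air


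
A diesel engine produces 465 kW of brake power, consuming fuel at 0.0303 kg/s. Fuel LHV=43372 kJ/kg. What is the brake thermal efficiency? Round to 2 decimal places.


eta_BTE = (BP / (mf * LHV)) * 100
Denominator = 0.0303 * 43372 = 1314.1716 kW
eta_BTE = (465 / 1314.1716) * 100 = 35.38%


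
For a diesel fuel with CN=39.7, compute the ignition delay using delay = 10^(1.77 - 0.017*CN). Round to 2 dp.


delay = 10^(1.77 - 0.017*CN)
Exponent = 1.77 - 0.017*39.7 = 1.0951
delay = 10^1.0951 = 12.45 ms


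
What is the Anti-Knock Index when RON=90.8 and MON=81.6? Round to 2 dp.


AKI = (RON + MON) / 2
AKI = (90.8 + 81.6) / 2
AKI = 172.4 / 2 = 86.20


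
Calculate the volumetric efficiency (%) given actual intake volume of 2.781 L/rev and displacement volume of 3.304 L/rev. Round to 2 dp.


eta_v = (V_actual / V_disp) * 100
Ratio = 2.781 / 3.304 = 0.8417
eta_v = 0.8417 * 100 = 84.17%


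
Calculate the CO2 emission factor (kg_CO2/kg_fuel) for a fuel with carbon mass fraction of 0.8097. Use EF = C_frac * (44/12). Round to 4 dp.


EF = C_frac * (M_CO2 / M_C)
EF = 0.8097 * (44/12)
EF = 0.8097 * 3.666667 = 2.9689 kg_CO2/kg_fuel


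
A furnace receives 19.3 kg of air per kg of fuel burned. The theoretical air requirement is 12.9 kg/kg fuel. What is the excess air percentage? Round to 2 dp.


Excess air = actual - stoichiometric = 19.3 - 12.9 = 6.40 kg/kg fuel
Excess air % = (excess / stoich) * 100 = (6.40 / 12.9) * 100 = 49.61%


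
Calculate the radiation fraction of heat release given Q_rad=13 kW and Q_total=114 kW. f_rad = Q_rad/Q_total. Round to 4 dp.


f_rad = Q_rad / Q_total
f_rad = 13 / 114 = 0.1140


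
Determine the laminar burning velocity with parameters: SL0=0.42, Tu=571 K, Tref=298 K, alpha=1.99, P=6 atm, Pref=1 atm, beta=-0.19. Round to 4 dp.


SL = SL0 * (Tu/Tref)^alpha * (P/Pref)^beta
T ratio = 571/298 = 1.91610738
(T ratio)^alpha = 1.91610738^1.99 = 3.647670
(P/Pref)^beta = 6^(-0.19) = 0.711461
SL = 0.42 * 3.647670 * 0.711461 = 1.0900 m/s


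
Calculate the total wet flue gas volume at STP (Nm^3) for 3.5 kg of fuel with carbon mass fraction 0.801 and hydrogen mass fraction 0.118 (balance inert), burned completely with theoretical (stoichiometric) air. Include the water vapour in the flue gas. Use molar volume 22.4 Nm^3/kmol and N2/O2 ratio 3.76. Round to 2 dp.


Per kg fuel: CO2 = (C/12 kmol)*22.4 = (0.801/12)*22.4 = 1.49520 Nm^3
Per kg fuel: H2O = (H/2 kmol)*22.4 = (0.118/2)*22.4 = 1.32160 Nm^3
O2 needed per kg fuel = C/12 + H/4 = 0.801/12 + 0.118/4 = 0.09625000 kmol
Per kg fuel: N2 = O2*3.76*22.4 = 0.09625000*3.76*22.4 = 8.10656 Nm^3
Total per kg = 1.49520 + 1.32160 + 8.10656 = 10.92336 Nm^3
Total = 10.92336 * 3.5 = 38.23 Nm^3


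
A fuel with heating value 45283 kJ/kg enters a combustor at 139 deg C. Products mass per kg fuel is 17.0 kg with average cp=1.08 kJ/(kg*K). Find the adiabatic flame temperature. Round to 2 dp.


T_ad = T_in + Hc / (m_p * cp)
Denominator = 17.0 * 1.08 = 18.3600
Temperature rise = 45283 / 18.3600 = 2466.39 K
T_ad = 139 + 2466.39 = 2605.39 deg C


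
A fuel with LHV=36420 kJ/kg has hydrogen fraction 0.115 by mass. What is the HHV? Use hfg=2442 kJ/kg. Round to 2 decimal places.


HHV = LHV + hfg * 9 * H
Water addition = 2442 * 9 * 0.115 = 2527.470 kJ/kg
HHV = 36420 + 2527.470 = 38947.47 kJ/kg


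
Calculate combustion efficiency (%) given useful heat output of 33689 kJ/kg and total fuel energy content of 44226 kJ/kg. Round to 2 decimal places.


Efficiency = (Q_useful / Q_fuel) * 100
Efficiency = (33689 / 44226) * 100
Efficiency = 0.7617 * 100 = 76.17%


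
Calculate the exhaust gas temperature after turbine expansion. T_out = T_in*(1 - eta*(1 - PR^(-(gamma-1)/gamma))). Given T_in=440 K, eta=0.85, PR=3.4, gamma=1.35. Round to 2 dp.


T_out = T_in * (1 - eta * (1 - PR^(-(gamma-1)/gamma)))
Exponent = -(1.35-1)/1.35 = -0.25925926
PR^exp = 3.4^(-0.25925926) = 0.72813041
Factor = 1 - 0.85*(1 - 0.72813041) = 0.76891085
T_out = 440 * 0.76891085 = 338.32 K


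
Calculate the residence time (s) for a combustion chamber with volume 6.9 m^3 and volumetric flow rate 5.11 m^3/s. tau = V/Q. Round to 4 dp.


tau = V / Q_flow
tau = 6.9 / 5.11 = 1.3503 s


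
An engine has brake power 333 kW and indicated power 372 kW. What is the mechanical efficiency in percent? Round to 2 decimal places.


eta_mech = (BP / IP) * 100
Ratio = 333 / 372 = 0.8952
eta_mech = 0.8952 * 100 = 89.52%


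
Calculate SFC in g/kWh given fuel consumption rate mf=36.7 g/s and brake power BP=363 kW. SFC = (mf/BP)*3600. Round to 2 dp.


SFC = (mf / BP) * 3600
Rate = 36.7 / 363 = 0.101102 g/(s*kW)
SFC = 0.101102 * 3600 = 363.97 g/kWh


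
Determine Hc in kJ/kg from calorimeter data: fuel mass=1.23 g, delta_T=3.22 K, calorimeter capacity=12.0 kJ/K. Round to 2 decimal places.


Hc = C_cal * delta_T / m_fuel
Q_released = 12.0 * 3.22 = 38.6400 kJ
m_fuel = 1.23 g = 1.23/1000 kg = 0.001230 kg
Hc = 38.6400 / 0.001230 = 31414.63 kJ/kg


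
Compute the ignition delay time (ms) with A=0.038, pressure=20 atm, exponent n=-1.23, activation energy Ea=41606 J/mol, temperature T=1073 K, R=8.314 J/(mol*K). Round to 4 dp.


tau = A * P^n * exp(Ea/(R*T))
P^n = 20^(-1.23) = 0.02510343
Ea/(R*T) = 41606/(8.314*1073) = 4.663868
exp(Ea/(R*T)) = 106.045442
tau = 0.038 * 0.02510343 * 106.045442 = 0.1012 ms


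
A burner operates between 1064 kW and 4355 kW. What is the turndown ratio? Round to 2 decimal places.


TDR = Q_max / Q_min
TDR = 4355 / 1064 = 4.09


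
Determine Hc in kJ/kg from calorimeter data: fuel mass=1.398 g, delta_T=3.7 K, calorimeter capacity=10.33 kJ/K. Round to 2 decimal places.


Hc = C_cal * delta_T / m_fuel
Q_released = 10.33 * 3.7 = 38.2210 kJ
m_fuel = 1.398 g = 1.398/1000 kg = 0.001398 kg
Hc = 38.2210 / 0.001398 = 27339.77 kJ/kg


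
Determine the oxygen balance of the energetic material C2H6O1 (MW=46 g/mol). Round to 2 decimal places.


OB = -1600 * (2C + H/2 - O) / MW
Inner = 2*2 + 6/2 - 1 = 6.00
OB = -1600 * 6.00 / 46 = -208.70%


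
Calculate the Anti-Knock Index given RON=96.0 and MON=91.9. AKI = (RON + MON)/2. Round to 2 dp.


AKI = (RON + MON) / 2
AKI = (96.0 + 91.9) / 2
AKI = 187.9 / 2 = 93.95


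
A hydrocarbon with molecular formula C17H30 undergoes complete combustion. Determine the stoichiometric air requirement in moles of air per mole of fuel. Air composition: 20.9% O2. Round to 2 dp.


Balanced combustion: C17H30 + 24.5 O2 -> 17 CO2 + 15 H2O
O2 needed = C + H/4 = 17 + 30/4 = 24.50 moles
Air moles = O2 / 0.209 = 24.50 / 0.209 = 117.22 moles air


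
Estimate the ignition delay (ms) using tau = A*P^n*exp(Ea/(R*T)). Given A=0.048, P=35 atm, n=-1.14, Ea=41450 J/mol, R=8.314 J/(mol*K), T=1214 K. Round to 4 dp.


tau = A * P^n * exp(Ea/(R*T))
P^n = 35^(-1.14) = 0.01736850
Ea/(R*T) = 41450/(8.314*1214) = 4.106727
exp(Ea/(R*T)) = 60.747562
tau = 0.048 * 0.01736850 * 60.747562 = 0.0506 ms


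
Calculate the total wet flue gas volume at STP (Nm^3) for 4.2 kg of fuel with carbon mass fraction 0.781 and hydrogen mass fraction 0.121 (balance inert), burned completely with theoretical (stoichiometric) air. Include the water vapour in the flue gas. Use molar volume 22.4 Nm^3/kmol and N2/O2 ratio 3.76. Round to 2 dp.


Per kg fuel: CO2 = (C/12 kmol)*22.4 = (0.781/12)*22.4 = 1.45787 Nm^3
Per kg fuel: H2O = (H/2 kmol)*22.4 = (0.121/2)*22.4 = 1.35520 Nm^3
O2 needed per kg fuel = C/12 + H/4 = 0.781/12 + 0.121/4 = 0.09533333 kmol
Per kg fuel: N2 = O2*3.76*22.4 = 0.09533333*3.76*22.4 = 8.02935 Nm^3
Total per kg = 1.45787 + 1.35520 + 8.02935 = 10.84242 Nm^3
Total = 10.84242 * 4.2 = 45.54 Nm^3


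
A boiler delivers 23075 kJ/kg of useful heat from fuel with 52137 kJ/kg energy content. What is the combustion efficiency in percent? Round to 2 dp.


Efficiency = (Q_useful / Q_fuel) * 100
Efficiency = (23075 / 52137) * 100
Efficiency = 0.4426 * 100 = 44.26%


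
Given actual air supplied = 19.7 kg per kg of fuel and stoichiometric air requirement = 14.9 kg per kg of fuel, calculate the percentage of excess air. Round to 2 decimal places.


Excess air = actual - stoichiometric = 19.7 - 14.9 = 4.80 kg/kg fuel
Excess air % = (excess / stoich) * 100 = (4.80 / 14.9) * 100 = 32.21%


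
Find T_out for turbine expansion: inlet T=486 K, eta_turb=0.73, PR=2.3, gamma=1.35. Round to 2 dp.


T_out = T_in * (1 - eta * (1 - PR^(-(gamma-1)/gamma)))
Exponent = -(1.35-1)/1.35 = -0.25925926
PR^exp = 2.3^(-0.25925926) = 0.80578413
Factor = 1 - 0.73*(1 - 0.80578413) = 0.85822241
T_out = 486 * 0.85822241 = 417.10 K


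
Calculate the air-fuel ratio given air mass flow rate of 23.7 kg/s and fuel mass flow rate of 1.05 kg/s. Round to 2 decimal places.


AFR = m_air / m_fuel
AFR = 23.7 / 1.05 = 22.57


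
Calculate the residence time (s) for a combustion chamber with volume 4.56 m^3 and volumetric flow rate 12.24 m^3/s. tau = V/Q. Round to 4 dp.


tau = V / Q_flow
tau = 4.56 / 12.24 = 0.3725 s


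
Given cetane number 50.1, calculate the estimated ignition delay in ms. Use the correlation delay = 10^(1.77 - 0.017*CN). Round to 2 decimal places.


delay = 10^(1.77 - 0.017*CN)
Exponent = 1.77 - 0.017*50.1 = 0.9183
delay = 10^0.9183 = 8.29 ms


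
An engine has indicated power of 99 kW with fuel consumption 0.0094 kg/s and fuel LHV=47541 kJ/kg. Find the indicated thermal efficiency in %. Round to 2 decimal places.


eta_ith = (IP / (mf * LHV)) * 100
Denominator = 0.0094 * 47541 = 446.8854 kW
eta_ith = (99 / 446.8854) * 100 = 22.15%


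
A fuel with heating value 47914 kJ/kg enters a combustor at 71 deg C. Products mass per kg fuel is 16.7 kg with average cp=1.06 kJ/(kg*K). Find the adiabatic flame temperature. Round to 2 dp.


T_ad = T_in + Hc / (m_p * cp)
Denominator = 16.7 * 1.06 = 17.7020
Temperature rise = 47914 / 17.7020 = 2706.70 K
T_ad = 71 + 2706.70 = 2777.70 deg C


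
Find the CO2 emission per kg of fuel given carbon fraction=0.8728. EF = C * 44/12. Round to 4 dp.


EF = C_frac * (M_CO2 / M_C)
EF = 0.8728 * (44/12)
EF = 0.8728 * 3.666667 = 3.2003 kg_CO2/kg_fuel


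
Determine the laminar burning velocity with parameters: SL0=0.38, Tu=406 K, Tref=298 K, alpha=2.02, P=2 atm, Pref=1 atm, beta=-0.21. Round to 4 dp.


SL = SL0 * (Tu/Tref)^alpha * (P/Pref)^beta
T ratio = 406/298 = 1.36241611
(T ratio)^alpha = 1.36241611^2.02 = 1.867694
(P/Pref)^beta = 2^(-0.21) = 0.864537
SL = 0.38 * 1.867694 * 0.864537 = 0.6136 m/s


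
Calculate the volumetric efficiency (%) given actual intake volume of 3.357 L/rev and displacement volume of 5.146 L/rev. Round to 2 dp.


eta_v = (V_actual / V_disp) * 100
Ratio = 3.357 / 5.146 = 0.6524
eta_v = 0.6524 * 100 = 65.24%


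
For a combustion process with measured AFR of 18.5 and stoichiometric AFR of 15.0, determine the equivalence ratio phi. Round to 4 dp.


phi = AFR_stoich / AFR_actual
phi = 15.0 / 18.5 = 0.8108


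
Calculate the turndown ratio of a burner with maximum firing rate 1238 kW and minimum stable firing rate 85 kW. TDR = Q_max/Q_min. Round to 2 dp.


TDR = Q_max / Q_min
TDR = 1238 / 85 = 14.56


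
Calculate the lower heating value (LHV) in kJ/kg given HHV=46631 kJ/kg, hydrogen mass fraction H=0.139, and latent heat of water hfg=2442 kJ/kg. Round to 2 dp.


LHV = HHV - hfg * 9 * H
Water correction = 2442 * 9 * 0.139 = 3054.942 kJ/kg
LHV = 46631 - 3054.942 = 43576.06 kJ/kg


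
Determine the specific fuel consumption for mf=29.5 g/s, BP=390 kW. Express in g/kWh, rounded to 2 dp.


SFC = (mf / BP) * 3600
Rate = 29.5 / 390 = 0.075641 g/(s*kW)
SFC = 0.075641 * 3600 = 272.31 g/kWh


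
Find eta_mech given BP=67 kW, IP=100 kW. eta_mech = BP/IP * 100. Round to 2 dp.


eta_mech = (BP / IP) * 100
Ratio = 67 / 100 = 0.6700
eta_mech = 0.6700 * 100 = 67.00%


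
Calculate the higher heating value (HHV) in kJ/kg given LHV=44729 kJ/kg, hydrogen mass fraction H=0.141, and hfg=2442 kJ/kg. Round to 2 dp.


HHV = LHV + hfg * 9 * H
Water addition = 2442 * 9 * 0.141 = 3098.898 kJ/kg
HHV = 44729 + 3098.898 = 47827.90 kJ/kg


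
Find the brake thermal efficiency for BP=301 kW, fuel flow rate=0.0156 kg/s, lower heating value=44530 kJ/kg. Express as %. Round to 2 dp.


eta_BTE = (BP / (mf * LHV)) * 100
Denominator = 0.0156 * 44530 = 694.6680 kW
eta_BTE = (301 / 694.6680) * 100 = 43.33%


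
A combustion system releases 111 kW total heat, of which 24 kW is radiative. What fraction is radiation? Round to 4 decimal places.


f_rad = Q_rad / Q_total
f_rad = 24 / 111 = 0.2162


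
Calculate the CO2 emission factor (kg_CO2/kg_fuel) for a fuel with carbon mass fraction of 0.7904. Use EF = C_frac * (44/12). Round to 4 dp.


EF = C_frac * (M_CO2 / M_C)
EF = 0.7904 * (44/12)
EF = 0.7904 * 3.666667 = 2.8981 kg_CO2/kg_fuel


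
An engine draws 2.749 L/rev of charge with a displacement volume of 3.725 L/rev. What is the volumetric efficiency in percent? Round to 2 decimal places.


eta_v = (V_actual / V_disp) * 100
Ratio = 2.749 / 3.725 = 0.7380
eta_v = 0.7380 * 100 = 73.80%


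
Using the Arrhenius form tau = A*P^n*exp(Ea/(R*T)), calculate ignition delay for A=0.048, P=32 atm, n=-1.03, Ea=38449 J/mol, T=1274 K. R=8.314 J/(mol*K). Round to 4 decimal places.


tau = A * P^n * exp(Ea/(R*T))
P^n = 32^(-1.03) = 0.02816408
Ea/(R*T) = 38449/(8.314*1274) = 3.629991
exp(Ea/(R*T)) = 37.712494
tau = 0.048 * 0.02816408 * 37.712494 = 0.0510 ms


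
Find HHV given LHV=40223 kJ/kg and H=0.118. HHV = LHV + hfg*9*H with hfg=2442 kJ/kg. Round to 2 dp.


HHV = LHV + hfg * 9 * H
Water addition = 2442 * 9 * 0.118 = 2593.404 kJ/kg
HHV = 40223 + 2593.404 = 42816.40 kJ/kg


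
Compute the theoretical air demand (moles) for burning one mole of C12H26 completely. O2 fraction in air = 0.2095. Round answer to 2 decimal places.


Balanced combustion: C12H26 + 18.5 O2 -> 12 CO2 + 13 H2O
O2 needed = C + H/4 = 12 + 26/4 = 18.50 moles
Air moles = O2 / 0.2095 = 18.50 / 0.2095 = 88.31 moles air


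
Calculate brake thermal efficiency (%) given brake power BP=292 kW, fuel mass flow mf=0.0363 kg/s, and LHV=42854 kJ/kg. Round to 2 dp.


eta_BTE = (BP / (mf * LHV)) * 100
Denominator = 0.0363 * 42854 = 1555.6002 kW
eta_BTE = (292 / 1555.6002) * 100 = 18.77%


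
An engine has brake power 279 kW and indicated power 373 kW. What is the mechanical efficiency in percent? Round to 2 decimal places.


eta_mech = (BP / IP) * 100
Ratio = 279 / 373 = 0.7480
eta_mech = 0.7480 * 100 = 74.80%


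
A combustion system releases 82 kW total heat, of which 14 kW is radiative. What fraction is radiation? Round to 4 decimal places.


f_rad = Q_rad / Q_total
f_rad = 14 / 82 = 0.1707


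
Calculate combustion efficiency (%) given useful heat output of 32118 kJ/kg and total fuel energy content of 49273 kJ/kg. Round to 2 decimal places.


Efficiency = (Q_useful / Q_fuel) * 100
Efficiency = (32118 / 49273) * 100
Efficiency = 0.6518 * 100 = 65.18%


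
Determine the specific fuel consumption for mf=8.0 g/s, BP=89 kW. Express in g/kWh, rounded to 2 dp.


SFC = (mf / BP) * 3600
Rate = 8.0 / 89 = 0.089888 g/(s*kW)
SFC = 0.089888 * 3600 = 323.60 g/kWh


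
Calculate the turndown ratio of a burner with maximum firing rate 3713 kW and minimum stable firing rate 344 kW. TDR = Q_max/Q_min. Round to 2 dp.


TDR = Q_max / Q_min
TDR = 3713 / 344 = 10.79


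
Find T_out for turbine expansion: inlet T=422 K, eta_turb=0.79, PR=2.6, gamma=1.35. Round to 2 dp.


T_out = T_in * (1 - eta * (1 - PR^(-(gamma-1)/gamma)))
Exponent = -(1.35-1)/1.35 = -0.25925926
PR^exp = 2.6^(-0.25925926) = 0.78057442
Factor = 1 - 0.79*(1 - 0.78057442) = 0.82665379
T_out = 422 * 0.82665379 = 348.85 K


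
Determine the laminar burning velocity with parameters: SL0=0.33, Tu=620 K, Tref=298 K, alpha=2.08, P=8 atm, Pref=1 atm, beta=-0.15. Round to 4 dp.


SL = SL0 * (Tu/Tref)^alpha * (P/Pref)^beta
T ratio = 620/298 = 2.08053691
(T ratio)^alpha = 2.08053691^2.08 = 4.589918
(P/Pref)^beta = 8^(-0.15) = 0.732043
SL = 0.33 * 4.589918 * 0.732043 = 1.1088 m/s


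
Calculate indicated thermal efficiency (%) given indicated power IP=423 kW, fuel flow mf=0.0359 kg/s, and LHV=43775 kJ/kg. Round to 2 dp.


eta_ith = (IP / (mf * LHV)) * 100
Denominator = 0.0359 * 43775 = 1571.5225 kW
eta_ith = (423 / 1571.5225) * 100 = 26.92%


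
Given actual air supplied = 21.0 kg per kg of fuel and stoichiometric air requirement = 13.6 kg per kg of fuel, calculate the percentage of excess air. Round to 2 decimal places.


Excess air = actual - stoichiometric = 21.0 - 13.6 = 7.40 kg/kg fuel
Excess air % = (excess / stoich) * 100 = (7.40 / 13.6) * 100 = 54.41%


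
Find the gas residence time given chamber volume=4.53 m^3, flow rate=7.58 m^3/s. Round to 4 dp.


tau = V / Q_flow
tau = 4.53 / 7.58 = 0.5976 s


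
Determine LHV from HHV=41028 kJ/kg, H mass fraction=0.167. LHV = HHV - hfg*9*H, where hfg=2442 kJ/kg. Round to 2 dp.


LHV = HHV - hfg * 9 * H
Water correction = 2442 * 9 * 0.167 = 3670.326 kJ/kg
LHV = 41028 - 3670.326 = 37357.67 kJ/kg


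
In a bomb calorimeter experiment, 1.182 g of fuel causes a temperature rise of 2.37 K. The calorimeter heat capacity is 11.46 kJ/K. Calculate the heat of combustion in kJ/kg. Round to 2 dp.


Hc = C_cal * delta_T / m_fuel
Q_released = 11.46 * 2.37 = 27.1602 kJ
m_fuel = 1.182 g = 1.182/1000 kg = 0.001182 kg
Hc = 27.1602 / 0.001182 = 22978.17 kJ/kg


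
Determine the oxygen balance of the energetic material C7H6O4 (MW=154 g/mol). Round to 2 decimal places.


OB = -1600 * (2C + H/2 - O) / MW
Inner = 2*7 + 6/2 - 4 = 13.00
OB = -1600 * 13.00 / 154 = -135.06%


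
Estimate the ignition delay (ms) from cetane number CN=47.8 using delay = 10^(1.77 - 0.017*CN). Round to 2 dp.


delay = 10^(1.77 - 0.017*CN)
Exponent = 1.77 - 0.017*47.8 = 0.9574
delay = 10^0.9574 = 9.07 ms


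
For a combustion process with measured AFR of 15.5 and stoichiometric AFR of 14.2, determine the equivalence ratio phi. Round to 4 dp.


phi = AFR_stoich / AFR_actual
phi = 14.2 / 15.5 = 0.9161


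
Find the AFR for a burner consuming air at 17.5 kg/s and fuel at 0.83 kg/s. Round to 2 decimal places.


AFR = m_air / m_fuel
AFR = 17.5 / 0.83 = 21.08


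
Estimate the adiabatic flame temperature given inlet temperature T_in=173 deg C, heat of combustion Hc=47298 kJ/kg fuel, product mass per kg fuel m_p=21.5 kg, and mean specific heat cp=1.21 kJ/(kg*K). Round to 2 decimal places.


T_ad = T_in + Hc / (m_p * cp)
Denominator = 21.5 * 1.21 = 26.0150
Temperature rise = 47298 / 26.0150 = 1818.10 K
T_ad = 173 + 1818.10 = 1991.10 deg C


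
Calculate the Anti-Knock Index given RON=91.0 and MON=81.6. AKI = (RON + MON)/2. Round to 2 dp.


AKI = (RON + MON) / 2
AKI = (91.0 + 81.6) / 2
AKI = 172.6 / 2 = 86.30


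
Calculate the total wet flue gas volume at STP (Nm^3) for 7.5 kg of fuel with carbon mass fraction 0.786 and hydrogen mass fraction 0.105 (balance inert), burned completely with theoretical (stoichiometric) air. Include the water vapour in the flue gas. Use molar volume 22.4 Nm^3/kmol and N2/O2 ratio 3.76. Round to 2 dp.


Per kg fuel: CO2 = (C/12 kmol)*22.4 = (0.786/12)*22.4 = 1.46720 Nm^3
Per kg fuel: H2O = (H/2 kmol)*22.4 = (0.105/2)*22.4 = 1.17600 Nm^3
O2 needed per kg fuel = C/12 + H/4 = 0.786/12 + 0.105/4 = 0.09175000 kmol
Per kg fuel: N2 = O2*3.76*22.4 = 0.09175000*3.76*22.4 = 7.72755 Nm^3
Total per kg = 1.46720 + 1.17600 + 7.72755 = 10.37075 Nm^3
Total = 10.37075 * 7.5 = 77.78 Nm^3


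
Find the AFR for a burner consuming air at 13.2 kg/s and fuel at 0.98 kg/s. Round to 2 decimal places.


AFR = m_air / m_fuel
AFR = 13.2 / 0.98 = 13.47


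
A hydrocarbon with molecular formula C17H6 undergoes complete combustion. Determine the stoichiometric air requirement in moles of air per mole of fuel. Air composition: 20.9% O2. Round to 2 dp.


Balanced combustion: C17H6 + 18.5 O2 -> 17 CO2 + 3 H2O
O2 needed = C + H/4 = 17 + 6/4 = 18.50 moles
Air moles = O2 / 0.209 = 18.50 / 0.209 = 88.52 moles air


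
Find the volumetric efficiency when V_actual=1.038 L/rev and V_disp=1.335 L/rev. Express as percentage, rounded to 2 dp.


eta_v = (V_actual / V_disp) * 100
Ratio = 1.038 / 1.335 = 0.7775
eta_v = 0.7775 * 100 = 77.75%


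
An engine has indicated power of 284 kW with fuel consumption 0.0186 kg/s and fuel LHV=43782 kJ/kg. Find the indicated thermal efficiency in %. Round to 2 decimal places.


eta_ith = (IP / (mf * LHV)) * 100
Denominator = 0.0186 * 43782 = 814.3452 kW
eta_ith = (284 / 814.3452) * 100 = 34.87%


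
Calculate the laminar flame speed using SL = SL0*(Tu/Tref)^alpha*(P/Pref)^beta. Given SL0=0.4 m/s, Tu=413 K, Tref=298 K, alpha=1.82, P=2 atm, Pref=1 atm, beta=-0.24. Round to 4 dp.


SL = SL0 * (Tu/Tref)^alpha * (P/Pref)^beta
T ratio = 413/298 = 1.38590604
(T ratio)^alpha = 1.38590604^1.82 = 1.811154
(P/Pref)^beta = 2^(-0.24) = 0.846745
SL = 0.4 * 1.811154 * 0.846745 = 0.6134 m/s


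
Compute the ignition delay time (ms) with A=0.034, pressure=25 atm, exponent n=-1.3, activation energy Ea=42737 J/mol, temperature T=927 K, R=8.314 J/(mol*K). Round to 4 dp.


tau = A * P^n * exp(Ea/(R*T))
P^n = 25^(-1.3) = 0.01522923
Ea/(R*T) = 42737/(8.314*927) = 5.545163
exp(Ea/(R*T)) = 255.996177
tau = 0.034 * 0.01522923 * 255.996177 = 0.1326 ms


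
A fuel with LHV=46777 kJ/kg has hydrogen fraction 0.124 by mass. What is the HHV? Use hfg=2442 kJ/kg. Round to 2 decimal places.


HHV = LHV + hfg * 9 * H
Water addition = 2442 * 9 * 0.124 = 2725.272 kJ/kg
HHV = 46777 + 2725.272 = 49502.27 kJ/kg


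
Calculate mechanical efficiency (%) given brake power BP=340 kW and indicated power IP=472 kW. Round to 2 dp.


eta_mech = (BP / IP) * 100
Ratio = 340 / 472 = 0.7203
eta_mech = 0.7203 * 100 = 72.03%


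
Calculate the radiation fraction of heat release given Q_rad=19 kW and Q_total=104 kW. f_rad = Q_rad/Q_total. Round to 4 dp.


f_rad = Q_rad / Q_total
f_rad = 19 / 104 = 0.1827


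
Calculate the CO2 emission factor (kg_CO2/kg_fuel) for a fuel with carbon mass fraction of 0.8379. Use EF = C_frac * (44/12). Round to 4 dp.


EF = C_frac * (M_CO2 / M_C)
EF = 0.8379 * (44/12)
EF = 0.8379 * 3.666667 = 3.0723 kg_CO2/kg_fuel


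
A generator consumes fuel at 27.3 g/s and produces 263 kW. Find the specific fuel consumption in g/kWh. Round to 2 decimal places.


SFC = (mf / BP) * 3600
Rate = 27.3 / 263 = 0.103802 g/(s*kW)
SFC = 0.103802 * 3600 = 373.69 g/kWh


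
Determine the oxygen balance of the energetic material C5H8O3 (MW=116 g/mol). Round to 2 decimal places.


OB = -1600 * (2C + H/2 - O) / MW
Inner = 2*5 + 8/2 - 3 = 11.00
OB = -1600 * 11.00 / 116 = -151.72%


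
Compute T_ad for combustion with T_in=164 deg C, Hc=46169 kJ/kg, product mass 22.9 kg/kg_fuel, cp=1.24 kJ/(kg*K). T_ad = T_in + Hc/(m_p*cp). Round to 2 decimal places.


T_ad = T_in + Hc / (m_p * cp)
Denominator = 22.9 * 1.24 = 28.3960
Temperature rise = 46169 / 28.3960 = 1625.90 K
T_ad = 164 + 1625.90 = 1789.90 deg C


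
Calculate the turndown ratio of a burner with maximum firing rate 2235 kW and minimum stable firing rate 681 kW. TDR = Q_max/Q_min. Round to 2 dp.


TDR = Q_max / Q_min
TDR = 2235 / 681 = 3.28


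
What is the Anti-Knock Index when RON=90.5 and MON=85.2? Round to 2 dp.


AKI = (RON + MON) / 2
AKI = (90.5 + 85.2) / 2
AKI = 175.7 / 2 = 87.85


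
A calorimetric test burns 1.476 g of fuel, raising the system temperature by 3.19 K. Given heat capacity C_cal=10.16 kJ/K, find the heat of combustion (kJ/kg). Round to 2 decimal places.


Hc = C_cal * delta_T / m_fuel
Q_released = 10.16 * 3.19 = 32.4104 kJ
m_fuel = 1.476 g = 1.476/1000 kg = 0.001476 kg
Hc = 32.4104 / 0.001476 = 21958.27 kJ/kg


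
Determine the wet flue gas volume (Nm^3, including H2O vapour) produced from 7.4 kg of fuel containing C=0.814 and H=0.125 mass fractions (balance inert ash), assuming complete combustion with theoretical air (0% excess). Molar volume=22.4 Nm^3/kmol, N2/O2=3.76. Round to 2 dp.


Per kg fuel: CO2 = (C/12 kmol)*22.4 = (0.814/12)*22.4 = 1.51947 Nm^3
Per kg fuel: H2O = (H/2 kmol)*22.4 = (0.125/2)*22.4 = 1.40000 Nm^3
O2 needed per kg fuel = C/12 + H/4 = 0.814/12 + 0.125/4 = 0.09908333 kmol
Per kg fuel: N2 = O2*3.76*22.4 = 0.09908333*3.76*22.4 = 8.34519 Nm^3
Total per kg = 1.51947 + 1.40000 + 8.34519 = 11.26466 Nm^3
Total = 11.26466 * 7.4 = 83.36 Nm^3


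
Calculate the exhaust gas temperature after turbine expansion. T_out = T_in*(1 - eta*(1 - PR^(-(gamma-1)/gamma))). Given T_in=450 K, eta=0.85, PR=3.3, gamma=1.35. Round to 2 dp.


T_out = T_in * (1 - eta * (1 - PR^(-(gamma-1)/gamma)))
Exponent = -(1.35-1)/1.35 = -0.25925926
PR^exp = 3.3^(-0.25925926) = 0.73378775
Factor = 1 - 0.85*(1 - 0.73378775) = 0.77371959
T_out = 450 * 0.77371959 = 348.17 K


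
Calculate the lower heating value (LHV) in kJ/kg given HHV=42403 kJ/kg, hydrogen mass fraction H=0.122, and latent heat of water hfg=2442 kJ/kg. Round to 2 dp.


LHV = HHV - hfg * 9 * H
Water correction = 2442 * 9 * 0.122 = 2681.316 kJ/kg
LHV = 42403 - 2681.316 = 39721.68 kJ/kg


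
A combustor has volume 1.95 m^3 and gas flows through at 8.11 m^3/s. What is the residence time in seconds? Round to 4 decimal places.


tau = V / Q_flow
tau = 1.95 / 8.11 = 0.2404 s


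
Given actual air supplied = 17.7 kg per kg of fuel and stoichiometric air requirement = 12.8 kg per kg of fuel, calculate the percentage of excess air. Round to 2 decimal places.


Excess air = actual - stoichiometric = 17.7 - 12.8 = 4.90 kg/kg fuel
Excess air % = (excess / stoich) * 100 = (4.90 / 12.8) * 100 = 38.28%


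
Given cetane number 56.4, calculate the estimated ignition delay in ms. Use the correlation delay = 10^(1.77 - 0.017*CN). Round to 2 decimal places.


delay = 10^(1.77 - 0.017*CN)
Exponent = 1.77 - 0.017*56.4 = 0.8112
delay = 10^0.8112 = 6.47 ms


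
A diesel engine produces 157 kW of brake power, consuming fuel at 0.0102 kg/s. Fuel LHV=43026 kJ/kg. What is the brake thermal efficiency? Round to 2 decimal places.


eta_BTE = (BP / (mf * LHV)) * 100
Denominator = 0.0102 * 43026 = 438.8652 kW
eta_BTE = (157 / 438.8652) * 100 = 35.77%


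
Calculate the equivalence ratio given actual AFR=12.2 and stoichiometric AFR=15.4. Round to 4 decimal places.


phi = AFR_stoich / AFR_actual
phi = 15.4 / 12.2 = 1.2623


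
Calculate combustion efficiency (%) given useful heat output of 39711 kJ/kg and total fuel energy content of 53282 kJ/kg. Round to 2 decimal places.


Efficiency = (Q_useful / Q_fuel) * 100
Efficiency = (39711 / 53282) * 100
Efficiency = 0.7453 * 100 = 74.53%


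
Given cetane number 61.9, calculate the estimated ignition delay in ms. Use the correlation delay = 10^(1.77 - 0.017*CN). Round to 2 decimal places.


delay = 10^(1.77 - 0.017*CN)
Exponent = 1.77 - 0.017*61.9 = 0.7177
delay = 10^0.7177 = 5.22 ms


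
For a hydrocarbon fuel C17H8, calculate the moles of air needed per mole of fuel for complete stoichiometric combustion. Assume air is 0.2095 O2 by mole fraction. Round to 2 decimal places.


Balanced combustion: C17H8 + 19 O2 -> 17 CO2 + 4 H2O
O2 needed = C + H/4 = 17 + 8/4 = 19.00 moles
Air moles = O2 / 0.2095 = 19.00 / 0.2095 = 90.69 moles air


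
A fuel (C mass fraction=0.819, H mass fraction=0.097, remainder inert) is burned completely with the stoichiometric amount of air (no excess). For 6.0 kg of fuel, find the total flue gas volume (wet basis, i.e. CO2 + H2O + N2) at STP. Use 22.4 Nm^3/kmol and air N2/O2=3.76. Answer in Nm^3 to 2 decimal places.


Per kg fuel: CO2 = (C/12 kmol)*22.4 = (0.819/12)*22.4 = 1.52880 Nm^3
Per kg fuel: H2O = (H/2 kmol)*22.4 = (0.097/2)*22.4 = 1.08640 Nm^3
O2 needed per kg fuel = C/12 + H/4 = 0.819/12 + 0.097/4 = 0.09250000 kmol
Per kg fuel: N2 = O2*3.76*22.4 = 0.09250000*3.76*22.4 = 7.79072 Nm^3
Total per kg = 1.52880 + 1.08640 + 7.79072 = 10.40592 Nm^3
Total = 10.40592 * 6.0 = 62.44 Nm^3


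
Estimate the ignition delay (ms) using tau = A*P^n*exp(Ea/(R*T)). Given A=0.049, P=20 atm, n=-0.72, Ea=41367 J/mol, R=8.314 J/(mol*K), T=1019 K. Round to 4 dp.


tau = A * P^n * exp(Ea/(R*T))
P^n = 20^(-0.72) = 0.11568003
Ea/(R*T) = 41367/(8.314*1019) = 4.882810
exp(Ea/(R*T)) = 132.001061
tau = 0.049 * 0.11568003 * 132.001061 = 0.7482 ms


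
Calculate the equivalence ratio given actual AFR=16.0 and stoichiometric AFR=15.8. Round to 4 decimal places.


phi = AFR_stoich / AFR_actual
phi = 15.8 / 16.0 = 0.9875


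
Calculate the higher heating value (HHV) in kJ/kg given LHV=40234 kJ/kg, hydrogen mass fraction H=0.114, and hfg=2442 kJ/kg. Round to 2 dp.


HHV = LHV + hfg * 9 * H
Water addition = 2442 * 9 * 0.114 = 2505.492 kJ/kg
HHV = 40234 + 2505.492 = 42739.49 kJ/kg


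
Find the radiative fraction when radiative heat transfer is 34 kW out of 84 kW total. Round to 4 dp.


f_rad = Q_rad / Q_total
f_rad = 34 / 84 = 0.4048


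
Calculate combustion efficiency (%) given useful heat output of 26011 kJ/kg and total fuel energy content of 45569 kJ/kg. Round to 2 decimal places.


Efficiency = (Q_useful / Q_fuel) * 100
Efficiency = (26011 / 45569) * 100
Efficiency = 0.5708 * 100 = 57.08%


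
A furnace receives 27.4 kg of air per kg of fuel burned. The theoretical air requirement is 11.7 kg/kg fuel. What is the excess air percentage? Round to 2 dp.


Excess air = actual - stoichiometric = 27.4 - 11.7 = 15.70 kg/kg fuel
Excess air % = (excess / stoich) * 100 = (15.70 / 11.7) * 100 = 134.19%


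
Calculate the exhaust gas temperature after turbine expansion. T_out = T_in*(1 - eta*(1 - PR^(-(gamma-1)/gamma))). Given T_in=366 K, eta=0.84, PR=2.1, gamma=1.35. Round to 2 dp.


T_out = T_in * (1 - eta * (1 - PR^(-(gamma-1)/gamma)))
Exponent = -(1.35-1)/1.35 = -0.25925926
PR^exp = 2.1^(-0.25925926) = 0.82501466
Factor = 1 - 0.84*(1 - 0.82501466) = 0.85301231
T_out = 366 * 0.85301231 = 312.20 K


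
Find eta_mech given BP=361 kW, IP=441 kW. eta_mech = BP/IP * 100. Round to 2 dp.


eta_mech = (BP / IP) * 100
Ratio = 361 / 441 = 0.8186
eta_mech = 0.8186 * 100 = 81.86%


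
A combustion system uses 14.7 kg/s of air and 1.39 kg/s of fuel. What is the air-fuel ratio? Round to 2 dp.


AFR = m_air / m_fuel
AFR = 14.7 / 1.39 = 10.58


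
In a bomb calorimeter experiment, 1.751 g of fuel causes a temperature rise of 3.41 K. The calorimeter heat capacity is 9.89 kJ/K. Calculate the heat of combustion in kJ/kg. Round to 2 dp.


Hc = C_cal * delta_T / m_fuel
Q_released = 9.89 * 3.41 = 33.7249 kJ
m_fuel = 1.751 g = 1.751/1000 kg = 0.001751 kg
Hc = 33.7249 / 0.001751 = 19260.37 kJ/kg


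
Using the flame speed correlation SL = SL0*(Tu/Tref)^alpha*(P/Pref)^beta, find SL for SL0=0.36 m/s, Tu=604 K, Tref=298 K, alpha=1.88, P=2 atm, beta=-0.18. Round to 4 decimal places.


SL = SL0 * (Tu/Tref)^alpha * (P/Pref)^beta
T ratio = 604/298 = 2.02684564
(T ratio)^alpha = 2.02684564^1.88 = 3.774182
(P/Pref)^beta = 2^(-0.18) = 0.882703
SL = 0.36 * 3.774182 * 0.882703 = 1.1993 m/s


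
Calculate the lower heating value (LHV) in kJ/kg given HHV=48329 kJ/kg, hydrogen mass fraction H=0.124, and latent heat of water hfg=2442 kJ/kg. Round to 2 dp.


LHV = HHV - hfg * 9 * H
Water correction = 2442 * 9 * 0.124 = 2725.272 kJ/kg
LHV = 48329 - 2725.272 = 45603.73 kJ/kg


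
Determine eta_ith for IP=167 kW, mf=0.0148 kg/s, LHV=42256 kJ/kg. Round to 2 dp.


eta_ith = (IP / (mf * LHV)) * 100
Denominator = 0.0148 * 42256 = 625.3888 kW
eta_ith = (167 / 625.3888) * 100 = 26.70%


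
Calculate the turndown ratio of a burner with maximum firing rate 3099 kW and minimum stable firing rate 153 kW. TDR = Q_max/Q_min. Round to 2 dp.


TDR = Q_max / Q_min
TDR = 3099 / 153 = 20.25


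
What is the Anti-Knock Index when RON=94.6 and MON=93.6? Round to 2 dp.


AKI = (RON + MON) / 2
AKI = (94.6 + 93.6) / 2
AKI = 188.2 / 2 = 94.10


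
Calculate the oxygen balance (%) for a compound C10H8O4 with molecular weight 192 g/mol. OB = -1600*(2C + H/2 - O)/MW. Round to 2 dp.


OB = -1600 * (2C + H/2 - O) / MW
Inner = 2*10 + 8/2 - 4 = 20.00
OB = -1600 * 20.00 / 192 = -166.67%


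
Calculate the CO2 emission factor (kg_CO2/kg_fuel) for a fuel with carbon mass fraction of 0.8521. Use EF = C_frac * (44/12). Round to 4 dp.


EF = C_frac * (M_CO2 / M_C)
EF = 0.8521 * (44/12)
EF = 0.8521 * 3.666667 = 3.1244 kg_CO2/kg_fuel


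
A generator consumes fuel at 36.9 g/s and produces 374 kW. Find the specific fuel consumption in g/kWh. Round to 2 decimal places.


SFC = (mf / BP) * 3600
Rate = 36.9 / 374 = 0.098663 g/(s*kW)
SFC = 0.098663 * 3600 = 355.19 g/kWh
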